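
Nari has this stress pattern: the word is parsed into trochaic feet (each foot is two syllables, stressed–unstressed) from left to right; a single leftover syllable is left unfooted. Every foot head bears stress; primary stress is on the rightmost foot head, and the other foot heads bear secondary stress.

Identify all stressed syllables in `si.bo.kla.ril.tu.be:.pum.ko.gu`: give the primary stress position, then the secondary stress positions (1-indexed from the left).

Parse left to right into trochaic (ˈσσ) feet: (ˈsi.bo) (ˈkla.ril) (ˈtu.be:) (ˈpum.ko) gu. Syllable 9 is left unfooted.
Foot heads (stressed positions): 1, 3, 5, 7.
End Rule Rightmost: primary stress on the rightmost head = syllable 7.
Secondary stress on 1, 3, 5: ˌsi.bo.ˌkla.ril.ˌtu.be:.ˈpum.ko.gu.

primary 7, secondary 1, 3, 5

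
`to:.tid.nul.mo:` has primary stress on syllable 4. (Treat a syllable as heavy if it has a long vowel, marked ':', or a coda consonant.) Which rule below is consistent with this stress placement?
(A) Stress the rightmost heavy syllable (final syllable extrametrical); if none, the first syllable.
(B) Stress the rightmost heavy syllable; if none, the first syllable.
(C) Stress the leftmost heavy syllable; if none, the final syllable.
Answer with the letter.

B

Rule A → syllable 3 (observed: 4).
Rule B → syllable 4 ✓.
Rule C → syllable 1 (observed: 4).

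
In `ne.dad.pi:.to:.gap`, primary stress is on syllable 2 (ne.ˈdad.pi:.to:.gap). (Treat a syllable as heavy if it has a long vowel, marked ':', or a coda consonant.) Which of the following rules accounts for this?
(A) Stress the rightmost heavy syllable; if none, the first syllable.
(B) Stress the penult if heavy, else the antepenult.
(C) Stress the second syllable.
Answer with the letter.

C

Rule A → syllable 5 (observed: 2).
Rule B → syllable 4 (observed: 2).
Rule C → syllable 2 ✓.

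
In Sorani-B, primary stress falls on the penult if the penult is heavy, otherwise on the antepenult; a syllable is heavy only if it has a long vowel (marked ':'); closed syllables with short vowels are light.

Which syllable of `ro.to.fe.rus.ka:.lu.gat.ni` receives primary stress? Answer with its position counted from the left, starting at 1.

6

Weights: 6 lu L, 7 gat L, 8 ni L.
The penult (syllable 7, gat) is light, so stress falls on the antepenult (syllable 6, lu).
Primary stress: syllable 6 → ro.to.fe.rus.ka:.ˈlu.gat.ni.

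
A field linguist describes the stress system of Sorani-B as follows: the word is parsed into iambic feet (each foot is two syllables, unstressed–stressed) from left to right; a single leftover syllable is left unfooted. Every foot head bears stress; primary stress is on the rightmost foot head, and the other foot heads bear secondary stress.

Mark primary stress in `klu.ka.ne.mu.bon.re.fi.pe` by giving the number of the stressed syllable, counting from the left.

Parse left to right into iambic (σˈσ) feet: (klu.ˈka) (ne.ˈmu) (bon.ˈre) (fi.ˈpe).
Foot heads (stressed positions): 2, 4, 6, 8.
End Rule Rightmost: primary stress on the rightmost head = syllable 8.
Primary stress: syllable 8 → klu.ka.ne.mu.bon.re.fi.ˈpe.

8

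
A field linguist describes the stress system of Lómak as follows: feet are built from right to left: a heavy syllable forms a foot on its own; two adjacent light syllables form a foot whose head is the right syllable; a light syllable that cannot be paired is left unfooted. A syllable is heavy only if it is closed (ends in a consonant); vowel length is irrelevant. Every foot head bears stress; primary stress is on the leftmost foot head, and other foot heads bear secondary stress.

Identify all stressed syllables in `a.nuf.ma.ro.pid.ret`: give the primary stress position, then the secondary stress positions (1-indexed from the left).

Weights: 1 a L, 2 nuf H, 3 ma L, 4 ro L, 5 pid H, 6 ret H.
Parse right to left (heavy = foot alone; LL = one foot; stranded L unfooted): a (ˈnuf) (ma.ˈro) (ˈpid) (ˈret).
Foot heads: 2, 4, 5, 6.
Primary stress on the leftmost head = syllable 2.
Secondary stress on 4, 5, 6: a.ˈnuf.ma.ˌro.ˌpid.ˌret.

primary 2, secondary 4, 5, 6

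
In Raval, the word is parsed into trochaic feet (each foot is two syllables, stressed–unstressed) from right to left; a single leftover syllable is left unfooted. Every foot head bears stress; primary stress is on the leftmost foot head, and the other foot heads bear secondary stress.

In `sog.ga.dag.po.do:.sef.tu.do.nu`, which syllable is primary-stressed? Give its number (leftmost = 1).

Parse right to left into trochaic (ˈσσ) feet: sog (ˈga.dag) (ˈpo.do:) (ˈsef.tu) (ˈdo.nu). Syllable 1 is left unfooted.
Foot heads (stressed positions): 2, 4, 6, 8.
End Rule Leftmost: primary stress on the leftmost head = syllable 2.
Primary stress: syllable 2 → sog.ˈga.dag.po.do:.sef.tu.do.nu.

2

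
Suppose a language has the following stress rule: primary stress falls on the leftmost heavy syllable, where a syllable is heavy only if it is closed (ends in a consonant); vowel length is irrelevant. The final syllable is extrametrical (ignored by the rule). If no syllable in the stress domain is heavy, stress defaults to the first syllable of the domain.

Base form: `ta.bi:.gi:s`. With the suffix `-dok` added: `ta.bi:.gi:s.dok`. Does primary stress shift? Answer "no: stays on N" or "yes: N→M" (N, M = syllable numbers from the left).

Base `ta.bi:.gi:s` (3 syllables):
  The final syllable (3, gi:s) is extrametrical; the stress domain is syllables 1–2.
  Weights: 1 ta L, 2 bi: L.
  No heavy syllable in the domain; default to the first syllable of the domain = syllable 1.
  → primary stress on syllable 1.
Suffixed `ta.bi:.gi:s.dok` (4 syllables):
  The final syllable (4, dok) is extrametrical; the stress domain is syllables 1–3.
  Weights: 1 ta L, 2 bi: L, 3 gi:s H.
  Heavy syllables in the domain: 3. The leftmost is syllable 3 (gi:s).
  → primary stress on syllable 3.

yes: 1→3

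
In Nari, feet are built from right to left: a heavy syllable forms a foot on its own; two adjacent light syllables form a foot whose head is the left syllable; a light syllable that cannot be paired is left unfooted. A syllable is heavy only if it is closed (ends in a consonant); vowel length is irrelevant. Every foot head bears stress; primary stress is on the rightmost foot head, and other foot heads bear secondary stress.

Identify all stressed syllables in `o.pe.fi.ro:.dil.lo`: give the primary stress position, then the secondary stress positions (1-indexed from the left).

primary 5, secondary 1, 3

Weights: 1 o L, 2 pe L, 3 fi L, 4 ro: L, 5 dil H, 6 lo L.
Parse right to left (heavy = foot alone; LL = one foot; stranded L unfooted): (ˈo.pe) (ˈfi.ro:) (ˈdil) lo.
Foot heads: 1, 3, 5.
Primary stress on the rightmost head = syllable 5.
Secondary stress on 1, 3: ˌo.pe.ˌfi.ro:.ˈdil.lo.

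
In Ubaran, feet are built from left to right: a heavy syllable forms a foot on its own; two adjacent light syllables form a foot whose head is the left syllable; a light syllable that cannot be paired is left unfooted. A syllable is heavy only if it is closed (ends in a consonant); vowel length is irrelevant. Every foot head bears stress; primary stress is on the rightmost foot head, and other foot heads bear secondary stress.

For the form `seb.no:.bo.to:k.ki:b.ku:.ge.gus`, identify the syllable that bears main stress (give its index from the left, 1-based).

8

Weights: 1 seb H, 2 no: L, 3 bo L, 4 to:k H, 5 ki:b H, 6 ku: L, 7 ge L, 8 gus H.
Parse left to right (heavy = foot alone; LL = one foot; stranded L unfooted): (ˈseb) (ˈno:.bo) (ˈto:k) (ˈki:b) (ˈku:.ge) (ˈgus).
Foot heads: 1, 2, 4, 5, 6, 8.
Primary stress on the rightmost head = syllable 8.
Primary stress: syllable 8 → seb.no:.bo.to:k.ki:b.ku:.ge.ˈgus.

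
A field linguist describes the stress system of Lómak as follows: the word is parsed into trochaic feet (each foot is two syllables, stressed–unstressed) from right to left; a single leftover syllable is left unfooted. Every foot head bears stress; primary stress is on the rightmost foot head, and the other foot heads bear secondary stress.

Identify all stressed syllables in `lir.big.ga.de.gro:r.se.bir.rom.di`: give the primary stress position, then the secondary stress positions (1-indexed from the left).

Parse right to left into trochaic (ˈσσ) feet: lir (ˈbig.ga) (ˈde.gro:r) (ˈse.bir) (ˈrom.di). Syllable 1 is left unfooted.
Foot heads (stressed positions): 2, 4, 6, 8.
End Rule Rightmost: primary stress on the rightmost head = syllable 8.
Secondary stress on 2, 4, 6: lir.ˌbig.ga.ˌde.gro:r.ˌse.bir.ˈrom.di.

primary 8, secondary 2, 4, 6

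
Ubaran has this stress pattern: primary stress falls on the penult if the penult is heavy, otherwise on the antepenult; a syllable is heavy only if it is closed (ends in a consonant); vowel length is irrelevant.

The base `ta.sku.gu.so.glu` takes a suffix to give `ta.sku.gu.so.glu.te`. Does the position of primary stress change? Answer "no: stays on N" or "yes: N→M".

yes: 3→4

Base `ta.sku.gu.so.glu` (5 syllables):
  Weights: 3 gu L, 4 so L, 5 glu L.
  The penult (syllable 4, so) is light, so stress falls on the antepenult (syllable 3, gu).
  → primary stress on syllable 3.
Suffixed `ta.sku.gu.so.glu.te` (6 syllables):
  Weights: 4 so L, 5 glu L, 6 te L.
  The penult (syllable 5, glu) is light, so stress falls on the antepenult (syllable 4, so).
  → primary stress on syllable 4.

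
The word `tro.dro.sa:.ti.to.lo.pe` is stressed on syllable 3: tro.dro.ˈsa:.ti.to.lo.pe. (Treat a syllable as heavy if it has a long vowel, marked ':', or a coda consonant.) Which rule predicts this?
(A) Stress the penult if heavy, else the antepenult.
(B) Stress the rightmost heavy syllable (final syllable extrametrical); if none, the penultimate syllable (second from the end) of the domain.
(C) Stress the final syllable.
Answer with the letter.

Rule A → syllable 5 (observed: 3).
Rule B → syllable 3 ✓.
Rule C → syllable 7 (observed: 3).

B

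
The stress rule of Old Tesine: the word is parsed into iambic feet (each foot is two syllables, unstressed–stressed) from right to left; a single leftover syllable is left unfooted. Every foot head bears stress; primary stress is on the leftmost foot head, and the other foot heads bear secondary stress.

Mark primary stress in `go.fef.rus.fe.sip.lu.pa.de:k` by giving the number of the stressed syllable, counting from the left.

2

Parse right to left into iambic (σˈσ) feet: (go.ˈfef) (rus.ˈfe) (sip.ˈlu) (pa.ˈde:k).
Foot heads (stressed positions): 2, 4, 6, 8.
End Rule Leftmost: primary stress on the leftmost head = syllable 2.
Primary stress: syllable 2 → go.ˈfef.rus.fe.sip.lu.pa.de:k.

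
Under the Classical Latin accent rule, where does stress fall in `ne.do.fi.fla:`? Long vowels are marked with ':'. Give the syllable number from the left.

2

Classical Latin: stress the penult if heavy (long vowel or closed), else the antepenult.
Weights: 2 do L, 3 fi L, 4 fla: H.
The penult (syllable 3, fi) is light, so stress falls on the antepenult (syllable 2, do).
Stress on syllable 2: ne.ˈdo.fi.fla:.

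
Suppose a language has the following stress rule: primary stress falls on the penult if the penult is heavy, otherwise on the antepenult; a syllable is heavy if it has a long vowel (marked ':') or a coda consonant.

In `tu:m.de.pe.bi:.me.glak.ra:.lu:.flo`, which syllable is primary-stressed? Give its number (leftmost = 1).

8

Weights: 7 ra: H, 8 lu: H, 9 flo L.
The penult (syllable 8, lu:) is heavy, so it takes stress.
Primary stress: syllable 8 → tu:m.de.pe.bi:.me.glak.ra:.ˈlu:.flo.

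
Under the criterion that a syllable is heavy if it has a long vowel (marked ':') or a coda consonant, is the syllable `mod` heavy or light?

`mod`: short vowel, closed (coda /d/). Closed → heavy.

heavy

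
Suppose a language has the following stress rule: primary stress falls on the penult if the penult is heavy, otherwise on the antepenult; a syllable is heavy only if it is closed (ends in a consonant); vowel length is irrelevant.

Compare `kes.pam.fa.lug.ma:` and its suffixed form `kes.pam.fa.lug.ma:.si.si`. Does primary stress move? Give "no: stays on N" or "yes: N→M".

Base `kes.pam.fa.lug.ma:` (5 syllables):
  Weights: 3 fa L, 4 lug H, 5 ma: L.
  The penult (syllable 4, lug) is heavy, so it takes stress.
  → primary stress on syllable 4.
Suffixed `kes.pam.fa.lug.ma:.si.si` (7 syllables):
  Weights: 5 ma: L, 6 si L, 7 si L.
  The penult (syllable 6, si) is light, so stress falls on the antepenult (syllable 5, ma:).
  → primary stress on syllable 5.

yes: 4→5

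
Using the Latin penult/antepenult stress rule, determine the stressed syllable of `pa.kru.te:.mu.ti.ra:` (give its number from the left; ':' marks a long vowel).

Classical Latin: stress the penult if heavy (long vowel or closed), else the antepenult.
Weights: 4 mu L, 5 ti L, 6 ra: H.
The penult (syllable 5, ti) is light, so stress falls on the antepenult (syllable 4, mu).
Stress on syllable 4: pa.kru.te:.ˈmu.ti.ra:.

4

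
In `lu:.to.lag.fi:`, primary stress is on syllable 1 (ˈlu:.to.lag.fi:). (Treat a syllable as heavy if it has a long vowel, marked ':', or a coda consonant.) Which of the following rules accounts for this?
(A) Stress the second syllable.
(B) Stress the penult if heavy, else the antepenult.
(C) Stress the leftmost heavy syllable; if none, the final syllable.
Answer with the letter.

C

Rule A → syllable 2 (observed: 1).
Rule B → syllable 3 (observed: 1).
Rule C → syllable 1 ✓.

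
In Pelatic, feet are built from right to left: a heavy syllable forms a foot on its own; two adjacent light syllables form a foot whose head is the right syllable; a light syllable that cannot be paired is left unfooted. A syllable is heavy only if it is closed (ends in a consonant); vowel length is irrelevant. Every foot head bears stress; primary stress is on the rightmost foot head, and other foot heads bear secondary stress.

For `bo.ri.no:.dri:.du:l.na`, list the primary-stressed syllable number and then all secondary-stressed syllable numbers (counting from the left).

Weights: 1 bo L, 2 ri L, 3 no: L, 4 dri: L, 5 du:l H, 6 na L.
Parse right to left (heavy = foot alone; LL = one foot; stranded L unfooted): (bo.ˈri) (no:.ˈdri:) (ˈdu:l) na.
Foot heads: 2, 4, 5.
Primary stress on the rightmost head = syllable 5.
Secondary stress on 2, 4: bo.ˌri.no:.ˌdri:.ˈdu:l.na.

primary 5, secondary 2, 4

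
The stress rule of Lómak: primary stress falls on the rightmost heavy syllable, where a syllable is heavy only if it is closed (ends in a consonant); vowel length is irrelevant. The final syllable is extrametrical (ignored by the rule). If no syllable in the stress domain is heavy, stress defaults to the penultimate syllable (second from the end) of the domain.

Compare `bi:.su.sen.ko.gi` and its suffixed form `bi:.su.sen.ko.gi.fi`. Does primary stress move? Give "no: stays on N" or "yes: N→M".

Base `bi:.su.sen.ko.gi` (5 syllables):
  The final syllable (5, gi) is extrametrical; the stress domain is syllables 1–4.
  Weights: 1 bi: L, 2 su L, 3 sen H, 4 ko L.
  Heavy syllables in the domain: 3. The rightmost is syllable 3 (sen).
  → primary stress on syllable 3.
Suffixed `bi:.su.sen.ko.gi.fi` (6 syllables):
  The final syllable (6, fi) is extrametrical; the stress domain is syllables 1–5.
  Weights: 1 bi: L, 2 su L, 3 sen H, 4 ko L, 5 gi L.
  Heavy syllables in the domain: 3. The rightmost is syllable 3 (sen).
  → primary stress on syllable 3.

no: stays on 3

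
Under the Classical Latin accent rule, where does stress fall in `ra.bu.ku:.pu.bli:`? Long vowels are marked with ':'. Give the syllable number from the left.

3

Classical Latin: stress the penult if heavy (long vowel or closed), else the antepenult.
Weights: 3 ku: H, 4 pu L, 5 bli: H.
The penult (syllable 4, pu) is light, so stress falls on the antepenult (syllable 3, ku:).
Stress on syllable 3: ra.bu.ˈku:.pu.bli:.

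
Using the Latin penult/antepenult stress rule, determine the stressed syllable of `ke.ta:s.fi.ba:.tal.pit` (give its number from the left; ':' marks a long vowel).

5

Classical Latin: stress the penult if heavy (long vowel or closed), else the antepenult.
Weights: 4 ba: H, 5 tal H, 6 pit H.
The penult (syllable 5, tal) is heavy, so it takes stress.
Stress on syllable 5: ke.ta:s.fi.ba:.ˈtal.pit.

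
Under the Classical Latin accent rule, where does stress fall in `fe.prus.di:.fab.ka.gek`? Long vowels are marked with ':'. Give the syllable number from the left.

4

Classical Latin: stress the penult if heavy (long vowel or closed), else the antepenult.
Weights: 4 fab H, 5 ka L, 6 gek H.
The penult (syllable 5, ka) is light, so stress falls on the antepenult (syllable 4, fab).
Stress on syllable 4: fe.prus.di:.ˈfab.ka.gek.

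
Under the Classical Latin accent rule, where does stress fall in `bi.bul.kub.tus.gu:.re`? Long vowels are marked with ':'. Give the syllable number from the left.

5

Classical Latin: stress the penult if heavy (long vowel or closed), else the antepenult.
Weights: 4 tus H, 5 gu: H, 6 re L.
The penult (syllable 5, gu:) is heavy, so it takes stress.
Stress on syllable 5: bi.bul.kub.tus.ˈgu:.re.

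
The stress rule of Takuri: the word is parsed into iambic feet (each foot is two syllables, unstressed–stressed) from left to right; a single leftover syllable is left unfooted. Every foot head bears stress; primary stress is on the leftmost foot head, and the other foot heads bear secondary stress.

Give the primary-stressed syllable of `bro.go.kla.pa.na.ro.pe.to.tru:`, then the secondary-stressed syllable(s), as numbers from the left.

Parse left to right into iambic (σˈσ) feet: (bro.ˈgo) (kla.ˈpa) (na.ˈro) (pe.ˈto) tru:. Syllable 9 is left unfooted.
Foot heads (stressed positions): 2, 4, 6, 8.
End Rule Leftmost: primary stress on the leftmost head = syllable 2.
Secondary stress on 4, 6, 8: bro.ˈgo.kla.ˌpa.na.ˌro.pe.ˌto.tru:.

primary 2, secondary 4, 6, 8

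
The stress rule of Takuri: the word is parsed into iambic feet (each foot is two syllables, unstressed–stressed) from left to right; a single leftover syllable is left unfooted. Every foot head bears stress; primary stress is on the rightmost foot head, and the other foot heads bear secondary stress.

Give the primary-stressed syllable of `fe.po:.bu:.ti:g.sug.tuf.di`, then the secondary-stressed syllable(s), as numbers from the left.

Parse left to right into iambic (σˈσ) feet: (fe.ˈpo:) (bu:.ˈti:g) (sug.ˈtuf) di. Syllable 7 is left unfooted.
Foot heads (stressed positions): 2, 4, 6.
End Rule Rightmost: primary stress on the rightmost head = syllable 6.
Secondary stress on 2, 4: fe.ˌpo:.bu:.ˌti:g.sug.ˈtuf.di.

primary 6, secondary 2, 4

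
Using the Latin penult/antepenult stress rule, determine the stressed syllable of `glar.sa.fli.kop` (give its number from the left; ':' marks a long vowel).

Classical Latin: stress the penult if heavy (long vowel or closed), else the antepenult.
Weights: 2 sa L, 3 fli L, 4 kop H.
The penult (syllable 3, fli) is light, so stress falls on the antepenult (syllable 2, sa).
Stress on syllable 2: glar.ˈsa.fli.kop.

2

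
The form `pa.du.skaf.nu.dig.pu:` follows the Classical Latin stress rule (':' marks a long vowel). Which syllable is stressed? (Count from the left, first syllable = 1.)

5

Classical Latin: stress the penult if heavy (long vowel or closed), else the antepenult.
Weights: 4 nu L, 5 dig H, 6 pu: H.
The penult (syllable 5, dig) is heavy, so it takes stress.
Stress on syllable 5: pa.du.skaf.nu.ˈdig.pu:.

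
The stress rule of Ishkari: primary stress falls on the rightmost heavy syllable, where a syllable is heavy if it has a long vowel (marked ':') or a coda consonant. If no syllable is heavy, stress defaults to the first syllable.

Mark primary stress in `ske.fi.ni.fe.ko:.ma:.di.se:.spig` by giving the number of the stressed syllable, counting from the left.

Weights: 1 ske L, 2 fi L, 3 ni L, 4 fe L, 5 ko: H, 6 ma: H, 7 di L, 8 se: H, 9 spig H.
Heavy syllables in the domain: 5, 6, 8, 9. The rightmost is syllable 9 (spig).
Primary stress: syllable 9 → ske.fi.ni.fe.ko:.ma:.di.se:.ˈspig.

9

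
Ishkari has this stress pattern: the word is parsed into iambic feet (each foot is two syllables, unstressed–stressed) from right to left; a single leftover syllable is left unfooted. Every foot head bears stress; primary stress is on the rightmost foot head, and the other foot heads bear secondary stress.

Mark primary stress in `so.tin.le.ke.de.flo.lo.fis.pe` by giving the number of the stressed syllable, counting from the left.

9

Parse right to left into iambic (σˈσ) feet: so (tin.ˈle) (ke.ˈde) (flo.ˈlo) (fis.ˈpe). Syllable 1 is left unfooted.
Foot heads (stressed positions): 3, 5, 7, 9.
End Rule Rightmost: primary stress on the rightmost head = syllable 9.
Primary stress: syllable 9 → so.tin.le.ke.de.flo.lo.fis.ˈpe.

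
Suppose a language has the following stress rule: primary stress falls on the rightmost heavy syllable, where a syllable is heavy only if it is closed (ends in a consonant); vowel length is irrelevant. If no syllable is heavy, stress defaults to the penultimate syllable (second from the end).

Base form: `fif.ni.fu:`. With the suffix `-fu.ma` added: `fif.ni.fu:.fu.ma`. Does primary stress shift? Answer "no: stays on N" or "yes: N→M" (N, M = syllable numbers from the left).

Base `fif.ni.fu:` (3 syllables):
  Weights: 1 fif H, 2 ni L, 3 fu: L.
  Heavy syllables in the domain: 1. The rightmost is syllable 1 (fif).
  → primary stress on syllable 1.
Suffixed `fif.ni.fu:.fu.ma` (5 syllables):
  Weights: 1 fif H, 2 ni L, 3 fu: L, 4 fu L, 5 ma L.
  Heavy syllables in the domain: 1. The rightmost is syllable 1 (fif).
  → primary stress on syllable 1.

no: stays on 1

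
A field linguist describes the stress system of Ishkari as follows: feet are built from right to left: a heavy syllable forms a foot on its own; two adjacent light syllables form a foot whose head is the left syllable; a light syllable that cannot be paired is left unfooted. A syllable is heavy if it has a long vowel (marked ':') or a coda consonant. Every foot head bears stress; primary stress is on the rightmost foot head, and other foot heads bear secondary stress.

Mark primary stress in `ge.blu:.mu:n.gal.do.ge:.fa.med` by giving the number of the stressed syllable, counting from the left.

8

Weights: 1 ge L, 2 blu: H, 3 mu:n H, 4 gal H, 5 do L, 6 ge: H, 7 fa L, 8 med H.
Parse right to left (heavy = foot alone; LL = one foot; stranded L unfooted): ge (ˈblu:) (ˈmu:n) (ˈgal) do (ˈge:) fa (ˈmed).
Foot heads: 2, 3, 4, 6, 8.
Primary stress on the rightmost head = syllable 8.
Primary stress: syllable 8 → ge.blu:.mu:n.gal.do.ge:.fa.ˈmed.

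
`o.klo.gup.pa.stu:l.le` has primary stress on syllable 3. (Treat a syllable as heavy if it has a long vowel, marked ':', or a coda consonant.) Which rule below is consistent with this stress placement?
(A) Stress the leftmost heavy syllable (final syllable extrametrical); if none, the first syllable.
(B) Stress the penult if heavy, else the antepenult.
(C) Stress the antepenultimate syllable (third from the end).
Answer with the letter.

Rule A → syllable 3 ✓.
Rule B → syllable 5 (observed: 3).
Rule C → syllable 4 (observed: 3).

A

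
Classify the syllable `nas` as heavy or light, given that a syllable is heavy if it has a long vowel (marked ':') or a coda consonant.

heavy

`nas`: short vowel, closed (coda /s/). Closed → heavy.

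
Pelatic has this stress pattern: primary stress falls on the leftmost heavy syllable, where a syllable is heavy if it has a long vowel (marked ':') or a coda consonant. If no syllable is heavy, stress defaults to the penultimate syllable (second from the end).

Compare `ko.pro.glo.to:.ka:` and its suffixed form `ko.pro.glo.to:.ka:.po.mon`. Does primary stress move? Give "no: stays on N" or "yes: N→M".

no: stays on 4

Base `ko.pro.glo.to:.ka:` (5 syllables):
  Weights: 1 ko L, 2 pro L, 3 glo L, 4 to: H, 5 ka: H.
  Heavy syllables in the domain: 4, 5. The leftmost is syllable 4 (to:).
  → primary stress on syllable 4.
Suffixed `ko.pro.glo.to:.ka:.po.mon` (7 syllables):
  Weights: 1 ko L, 2 pro L, 3 glo L, 4 to: H, 5 ka: H, 6 po L, 7 mon H.
  Heavy syllables in the domain: 4, 5, 7. The leftmost is syllable 4 (to:).
  → primary stress on syllable 4.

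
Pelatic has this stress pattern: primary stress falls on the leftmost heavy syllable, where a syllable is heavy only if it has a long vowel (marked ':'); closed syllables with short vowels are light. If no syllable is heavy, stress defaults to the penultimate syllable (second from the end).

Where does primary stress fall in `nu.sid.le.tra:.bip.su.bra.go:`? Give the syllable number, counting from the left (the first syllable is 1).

4

Weights: 1 nu L, 2 sid L, 3 le L, 4 tra: H, 5 bip L, 6 su L, 7 bra L, 8 go: H.
Heavy syllables in the domain: 4, 8. The leftmost is syllable 4 (tra:).
Primary stress: syllable 4 → nu.sid.le.ˈtra:.bip.su.bra.go:.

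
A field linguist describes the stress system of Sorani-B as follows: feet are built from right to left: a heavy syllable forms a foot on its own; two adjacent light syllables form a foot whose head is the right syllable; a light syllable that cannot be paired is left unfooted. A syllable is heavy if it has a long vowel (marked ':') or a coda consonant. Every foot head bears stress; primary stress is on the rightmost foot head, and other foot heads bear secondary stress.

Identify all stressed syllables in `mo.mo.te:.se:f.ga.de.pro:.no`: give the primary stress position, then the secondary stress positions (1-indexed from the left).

primary 7, secondary 2, 3, 4, 6

Weights: 1 mo L, 2 mo L, 3 te: H, 4 se:f H, 5 ga L, 6 de L, 7 pro: H, 8 no L.
Parse right to left (heavy = foot alone; LL = one foot; stranded L unfooted): (mo.ˈmo) (ˈte:) (ˈse:f) (ga.ˈde) (ˈpro:) no.
Foot heads: 2, 3, 4, 6, 7.
Primary stress on the rightmost head = syllable 7.
Secondary stress on 2, 3, 4, 6: mo.ˌmo.ˌte:.ˌse:f.ga.ˌde.ˈpro:.no.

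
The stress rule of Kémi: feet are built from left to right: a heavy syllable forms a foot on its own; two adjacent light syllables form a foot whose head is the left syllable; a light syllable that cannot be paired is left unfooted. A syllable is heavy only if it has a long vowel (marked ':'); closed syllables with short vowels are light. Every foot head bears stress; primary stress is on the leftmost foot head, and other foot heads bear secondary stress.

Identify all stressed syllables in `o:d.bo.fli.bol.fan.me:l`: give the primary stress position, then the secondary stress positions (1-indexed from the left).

primary 1, secondary 2, 4, 6

Weights: 1 o:d H, 2 bo L, 3 fli L, 4 bol L, 5 fan L, 6 me:l H.
Parse left to right (heavy = foot alone; LL = one foot; stranded L unfooted): (ˈo:d) (ˈbo.fli) (ˈbol.fan) (ˈme:l).
Foot heads: 1, 2, 4, 6.
Primary stress on the leftmost head = syllable 1.
Secondary stress on 2, 4, 6: ˈo:d.ˌbo.fli.ˌbol.fan.ˌme:l.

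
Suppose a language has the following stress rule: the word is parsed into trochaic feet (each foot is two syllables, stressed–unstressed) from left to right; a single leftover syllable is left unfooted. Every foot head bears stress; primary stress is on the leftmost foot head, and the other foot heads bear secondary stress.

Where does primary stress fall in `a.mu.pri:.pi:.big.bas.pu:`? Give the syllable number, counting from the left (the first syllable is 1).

1

Parse left to right into trochaic (ˈσσ) feet: (ˈa.mu) (ˈpri:.pi:) (ˈbig.bas) pu:. Syllable 7 is left unfooted.
Foot heads (stressed positions): 1, 3, 5.
End Rule Leftmost: primary stress on the leftmost head = syllable 1.
Primary stress: syllable 1 → ˈa.mu.pri:.pi:.big.bas.pu:.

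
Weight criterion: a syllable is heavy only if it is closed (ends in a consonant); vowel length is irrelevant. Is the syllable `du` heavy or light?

light

`du`: short vowel, open (no coda). Open (no coda) → light.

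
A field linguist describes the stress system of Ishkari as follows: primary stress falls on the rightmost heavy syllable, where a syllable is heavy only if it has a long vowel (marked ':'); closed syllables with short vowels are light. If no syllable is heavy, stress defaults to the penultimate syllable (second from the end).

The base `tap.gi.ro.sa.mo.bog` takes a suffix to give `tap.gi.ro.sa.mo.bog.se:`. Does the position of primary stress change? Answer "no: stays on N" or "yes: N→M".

Base `tap.gi.ro.sa.mo.bog` (6 syllables):
  Weights: 1 tap L, 2 gi L, 3 ro L, 4 sa L, 5 mo L, 6 bog L.
  No heavy syllable in the domain; default to the penultimate syllable (second from the end) = syllable 5.
  → primary stress on syllable 5.
Suffixed `tap.gi.ro.sa.mo.bog.se:` (7 syllables):
  Weights: 1 tap L, 2 gi L, 3 ro L, 4 sa L, 5 mo L, 6 bog L, 7 se: H.
  Heavy syllables in the domain: 7. The rightmost is syllable 7 (se:).
  → primary stress on syllable 7.

yes: 5→7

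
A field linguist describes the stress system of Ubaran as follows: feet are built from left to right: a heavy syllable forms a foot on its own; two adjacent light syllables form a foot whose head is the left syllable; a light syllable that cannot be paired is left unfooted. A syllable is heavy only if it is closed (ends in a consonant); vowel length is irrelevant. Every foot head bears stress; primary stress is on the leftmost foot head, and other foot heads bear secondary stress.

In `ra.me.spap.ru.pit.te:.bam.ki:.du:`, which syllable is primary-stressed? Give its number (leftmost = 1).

Weights: 1 ra L, 2 me L, 3 spap H, 4 ru L, 5 pit H, 6 te: L, 7 bam H, 8 ki: L, 9 du: L.
Parse left to right (heavy = foot alone; LL = one foot; stranded L unfooted): (ˈra.me) (ˈspap) ru (ˈpit) te: (ˈbam) (ˈki:.du:).
Foot heads: 1, 3, 5, 7, 8.
Primary stress on the leftmost head = syllable 1.
Primary stress: syllable 1 → ˈra.me.spap.ru.pit.te:.bam.ki:.du:.

1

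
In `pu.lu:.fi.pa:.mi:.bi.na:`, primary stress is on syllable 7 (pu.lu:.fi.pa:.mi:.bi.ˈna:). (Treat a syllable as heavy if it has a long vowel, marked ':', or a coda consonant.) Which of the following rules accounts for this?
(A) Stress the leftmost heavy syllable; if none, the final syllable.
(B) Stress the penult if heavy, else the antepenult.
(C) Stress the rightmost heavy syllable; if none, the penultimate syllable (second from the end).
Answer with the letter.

C

Rule A → syllable 2 (observed: 7).
Rule B → syllable 5 (observed: 7).
Rule C → syllable 7 ✓.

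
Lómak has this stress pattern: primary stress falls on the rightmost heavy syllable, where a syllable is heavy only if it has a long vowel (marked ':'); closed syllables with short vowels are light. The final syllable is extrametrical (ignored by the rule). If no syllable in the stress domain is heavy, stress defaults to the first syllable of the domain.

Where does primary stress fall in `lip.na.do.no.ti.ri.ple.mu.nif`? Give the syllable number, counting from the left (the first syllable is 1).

1

The final syllable (9, nif) is extrametrical; the stress domain is syllables 1–8.
Weights: 1 lip L, 2 na L, 3 do L, 4 no L, 5 ti L, 6 ri L, 7 ple L, 8 mu L.
No heavy syllable in the domain; default to the first syllable of the domain = syllable 1.
Primary stress: syllable 1 → ˈlip.na.do.no.ti.ri.ple.mu.nif.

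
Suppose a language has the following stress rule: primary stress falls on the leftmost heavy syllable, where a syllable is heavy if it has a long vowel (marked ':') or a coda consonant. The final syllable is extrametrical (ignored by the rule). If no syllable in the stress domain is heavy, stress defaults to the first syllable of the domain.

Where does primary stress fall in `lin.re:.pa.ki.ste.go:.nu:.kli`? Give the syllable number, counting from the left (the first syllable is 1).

1

The final syllable (8, kli) is extrametrical; the stress domain is syllables 1–7.
Weights: 1 lin H, 2 re: H, 3 pa L, 4 ki L, 5 ste L, 6 go: H, 7 nu: H.
Heavy syllables in the domain: 1, 2, 6, 7. The leftmost is syllable 1 (lin).
Primary stress: syllable 1 → ˈlin.re:.pa.ki.ste.go:.nu:.kli.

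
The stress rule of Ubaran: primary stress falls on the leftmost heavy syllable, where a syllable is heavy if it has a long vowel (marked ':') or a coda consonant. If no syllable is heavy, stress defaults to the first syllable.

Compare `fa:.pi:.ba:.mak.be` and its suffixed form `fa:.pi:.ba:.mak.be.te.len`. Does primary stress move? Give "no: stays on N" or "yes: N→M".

no: stays on 1

Base `fa:.pi:.ba:.mak.be` (5 syllables):
  Weights: 1 fa: H, 2 pi: H, 3 ba: H, 4 mak H, 5 be L.
  Heavy syllables in the domain: 1, 2, 3, 4. The leftmost is syllable 1 (fa:).
  → primary stress on syllable 1.
Suffixed `fa:.pi:.ba:.mak.be.te.len` (7 syllables):
  Weights: 1 fa: H, 2 pi: H, 3 ba: H, 4 mak H, 5 be L, 6 te L, 7 len H.
  Heavy syllables in the domain: 1, 2, 3, 4, 7. The leftmost is syllable 1 (fa:).
  → primary stress on syllable 1.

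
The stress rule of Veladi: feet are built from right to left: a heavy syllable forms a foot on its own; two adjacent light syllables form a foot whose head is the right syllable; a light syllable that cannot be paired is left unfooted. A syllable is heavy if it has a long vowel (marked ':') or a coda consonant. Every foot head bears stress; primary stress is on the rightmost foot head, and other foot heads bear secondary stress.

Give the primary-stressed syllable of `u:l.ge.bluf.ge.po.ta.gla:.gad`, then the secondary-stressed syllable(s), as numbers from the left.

primary 8, secondary 1, 3, 6, 7

Weights: 1 u:l H, 2 ge L, 3 bluf H, 4 ge L, 5 po L, 6 ta L, 7 gla: H, 8 gad H.
Parse right to left (heavy = foot alone; LL = one foot; stranded L unfooted): (ˈu:l) ge (ˈbluf) ge (po.ˈta) (ˈgla:) (ˈgad).
Foot heads: 1, 3, 6, 7, 8.
Primary stress on the rightmost head = syllable 8.
Secondary stress on 1, 3, 6, 7: ˌu:l.ge.ˌbluf.ge.po.ˌta.ˌgla:.ˈgad.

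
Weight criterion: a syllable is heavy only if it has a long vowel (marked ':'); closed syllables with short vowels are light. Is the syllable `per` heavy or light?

`per`: short vowel, closed (coda /r/). Short vowel → light.

light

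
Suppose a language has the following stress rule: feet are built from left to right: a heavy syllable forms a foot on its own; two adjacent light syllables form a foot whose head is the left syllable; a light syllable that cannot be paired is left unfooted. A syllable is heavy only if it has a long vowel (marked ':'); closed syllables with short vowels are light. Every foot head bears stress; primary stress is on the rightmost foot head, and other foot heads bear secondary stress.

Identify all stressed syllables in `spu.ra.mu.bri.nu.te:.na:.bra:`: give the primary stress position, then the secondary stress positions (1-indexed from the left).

Weights: 1 spu L, 2 ra L, 3 mu L, 4 bri L, 5 nu L, 6 te: H, 7 na: H, 8 bra: H.
Parse left to right (heavy = foot alone; LL = one foot; stranded L unfooted): (ˈspu.ra) (ˈmu.bri) nu (ˈte:) (ˈna:) (ˈbra:).
Foot heads: 1, 3, 6, 7, 8.
Primary stress on the rightmost head = syllable 8.
Secondary stress on 1, 3, 6, 7: ˌspu.ra.ˌmu.bri.nu.ˌte:.ˌna:.ˈbra:.

primary 8, secondary 1, 3, 6, 7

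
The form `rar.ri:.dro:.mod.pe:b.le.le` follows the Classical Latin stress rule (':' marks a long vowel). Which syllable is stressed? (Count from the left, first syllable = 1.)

5

Classical Latin: stress the penult if heavy (long vowel or closed), else the antepenult.
Weights: 5 pe:b H, 6 le L, 7 le L.
The penult (syllable 6, le) is light, so stress falls on the antepenult (syllable 5, pe:b).
Stress on syllable 5: rar.ri:.dro:.mod.ˈpe:b.le.le.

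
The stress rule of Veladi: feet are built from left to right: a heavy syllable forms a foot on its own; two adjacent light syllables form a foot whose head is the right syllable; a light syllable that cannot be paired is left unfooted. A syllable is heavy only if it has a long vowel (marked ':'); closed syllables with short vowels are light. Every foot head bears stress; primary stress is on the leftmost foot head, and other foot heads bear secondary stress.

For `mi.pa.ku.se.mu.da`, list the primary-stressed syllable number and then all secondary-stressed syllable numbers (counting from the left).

primary 2, secondary 4, 6

Weights: 1 mi L, 2 pa L, 3 ku L, 4 se L, 5 mu L, 6 da L.
Parse left to right (heavy = foot alone; LL = one foot; stranded L unfooted): (mi.ˈpa) (ku.ˈse) (mu.ˈda).
Foot heads: 2, 4, 6.
Primary stress on the leftmost head = syllable 2.
Secondary stress on 4, 6: mi.ˈpa.ku.ˌse.mu.ˌda.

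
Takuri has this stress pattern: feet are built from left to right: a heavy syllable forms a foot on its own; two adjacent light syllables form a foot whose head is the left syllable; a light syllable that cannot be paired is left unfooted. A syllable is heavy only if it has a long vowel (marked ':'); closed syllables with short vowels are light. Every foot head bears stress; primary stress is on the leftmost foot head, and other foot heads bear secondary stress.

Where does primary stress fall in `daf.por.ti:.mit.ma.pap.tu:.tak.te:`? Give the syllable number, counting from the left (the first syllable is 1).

Weights: 1 daf L, 2 por L, 3 ti: H, 4 mit L, 5 ma L, 6 pap L, 7 tu: H, 8 tak L, 9 te: H.
Parse left to right (heavy = foot alone; LL = one foot; stranded L unfooted): (ˈdaf.por) (ˈti:) (ˈmit.ma) pap (ˈtu:) tak (ˈte:).
Foot heads: 1, 3, 4, 7, 9.
Primary stress on the leftmost head = syllable 1.
Primary stress: syllable 1 → ˈdaf.por.ti:.mit.ma.pap.tu:.tak.te:.

1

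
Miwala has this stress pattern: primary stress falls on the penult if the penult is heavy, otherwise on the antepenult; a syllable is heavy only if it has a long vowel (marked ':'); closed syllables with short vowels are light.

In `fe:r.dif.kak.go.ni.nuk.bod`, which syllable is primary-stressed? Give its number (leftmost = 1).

Weights: 5 ni L, 6 nuk L, 7 bod L.
The penult (syllable 6, nuk) is light, so stress falls on the antepenult (syllable 5, ni).
Primary stress: syllable 5 → fe:r.dif.kak.go.ˈni.nuk.bod.

5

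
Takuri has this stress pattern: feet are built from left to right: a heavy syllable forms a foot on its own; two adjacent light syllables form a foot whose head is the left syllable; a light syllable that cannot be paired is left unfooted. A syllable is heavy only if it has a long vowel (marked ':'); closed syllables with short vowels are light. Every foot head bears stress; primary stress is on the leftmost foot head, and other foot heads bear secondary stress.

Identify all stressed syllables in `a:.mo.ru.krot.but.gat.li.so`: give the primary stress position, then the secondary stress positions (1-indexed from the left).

primary 1, secondary 2, 4, 6

Weights: 1 a: H, 2 mo L, 3 ru L, 4 krot L, 5 but L, 6 gat L, 7 li L, 8 so L.
Parse left to right (heavy = foot alone; LL = one foot; stranded L unfooted): (ˈa:) (ˈmo.ru) (ˈkrot.but) (ˈgat.li) so.
Foot heads: 1, 2, 4, 6.
Primary stress on the leftmost head = syllable 1.
Secondary stress on 2, 4, 6: ˈa:.ˌmo.ru.ˌkrot.but.ˌgat.li.so.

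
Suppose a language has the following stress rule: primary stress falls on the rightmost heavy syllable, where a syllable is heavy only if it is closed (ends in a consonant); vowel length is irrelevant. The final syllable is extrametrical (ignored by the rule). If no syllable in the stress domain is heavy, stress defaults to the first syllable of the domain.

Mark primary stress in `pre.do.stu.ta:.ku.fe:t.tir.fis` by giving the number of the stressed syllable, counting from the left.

The final syllable (8, fis) is extrametrical; the stress domain is syllables 1–7.
Weights: 1 pre L, 2 do L, 3 stu L, 4 ta: L, 5 ku L, 6 fe:t H, 7 tir H.
Heavy syllables in the domain: 6, 7. The rightmost is syllable 7 (tir).
Primary stress: syllable 7 → pre.do.stu.ta:.ku.fe:t.ˈtir.fis.

7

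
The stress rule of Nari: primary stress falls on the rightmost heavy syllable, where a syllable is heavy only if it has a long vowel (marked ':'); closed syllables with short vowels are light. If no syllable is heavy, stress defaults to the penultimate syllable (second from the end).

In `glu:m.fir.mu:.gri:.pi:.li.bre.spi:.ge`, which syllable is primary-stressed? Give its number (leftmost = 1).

Weights: 1 glu:m H, 2 fir L, 3 mu: H, 4 gri: H, 5 pi: H, 6 li L, 7 bre L, 8 spi: H, 9 ge L.
Heavy syllables in the domain: 1, 3, 4, 5, 8. The rightmost is syllable 8 (spi:).
Primary stress: syllable 8 → glu:m.fir.mu:.gri:.pi:.li.bre.ˈspi:.ge.

8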